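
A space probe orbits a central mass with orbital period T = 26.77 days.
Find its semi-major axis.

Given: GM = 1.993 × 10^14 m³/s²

Convert to SI: T = 26.77 days = 2.31293e+06 s.
Invert Kepler's third law: a = (GM · T² / (4π²))^(1/3).
Substituting T = 2.31293e+06 s and GM = 1.993e+14 m³/s²:
a = (1.993e+14 · (2.31293e+06)² / (4π²))^(1/3) m
a ≈ 3e+08 m = 300 Mm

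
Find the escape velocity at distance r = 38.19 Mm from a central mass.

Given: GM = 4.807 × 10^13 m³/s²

Convert to SI: r = 38.19 Mm = 3.819e+07 m.
Escape velocity comes from setting total energy to zero: ½v² − GM/r = 0 ⇒ v_esc = √(2GM / r).
v_esc = √(2 · 4.807e+13 / 3.819e+07) m/s ≈ 1587 m/s = 1.587 km/s.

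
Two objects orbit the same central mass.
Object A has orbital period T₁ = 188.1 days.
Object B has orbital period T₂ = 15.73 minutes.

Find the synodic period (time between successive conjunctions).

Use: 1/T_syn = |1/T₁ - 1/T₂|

Convert to SI: T₁ = 188.1 days = 1.62518e+07 s; T₂ = 15.73 minutes = 943.8 s.
T_syn = |T₁ · T₂ / (T₁ − T₂)|.
T_syn = |1.62518e+07 · 943.8 / (1.62518e+07 − 943.8)| s ≈ 943.9 s = 15.73 minutes.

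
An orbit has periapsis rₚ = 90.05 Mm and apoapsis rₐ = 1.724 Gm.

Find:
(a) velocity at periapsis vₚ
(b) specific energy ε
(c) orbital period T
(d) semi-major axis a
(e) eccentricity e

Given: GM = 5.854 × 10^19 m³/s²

Convert to SI: rₚ = 90.05 Mm = 9.005e+07 m; rₐ = 1.724 Gm = 1.724e+09 m.
(a) With a = (rₚ + rₐ)/2 = 9.07025e+08 m, vₚ = √(GM (2/rₚ − 1/a)) = √(5.854e+19 · (2/9.005e+07 − 1/9.07025e+08)) m/s ≈ 1.112e+06 m/s
(b) With a = (rₚ + rₐ)/2 = 9.07025e+08 m, ε = −GM/(2a) = −5.854e+19/(2 · 9.07025e+08) J/kg ≈ -3.227e+10 J/kg
(c) With a = (rₚ + rₐ)/2 = 9.07025e+08 m, T = 2π √(a³/GM) = 2π √((9.07025e+08)³/5.854e+19) s ≈ 2.243e+04 s
(d) a = (rₚ + rₐ)/2 = (9.005e+07 + 1.724e+09)/2 ≈ 9.07e+08 m
(e) e = (rₐ − rₚ)/(rₐ + rₚ) = (1.724e+09 − 9.005e+07)/(1.724e+09 + 9.005e+07) ≈ 0.9007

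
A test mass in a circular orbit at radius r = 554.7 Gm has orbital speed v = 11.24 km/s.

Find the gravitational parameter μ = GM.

Convert to SI: r = 554.7 Gm = 5.547e+11 m; v = 11.24 km/s = 11240 m/s.
For a circular orbit v² = GM/r, so GM = v² · r.
GM = (11240)² · 5.547e+11 m³/s² ≈ 7.008e+19 m³/s² = 7.008 × 10^19 m³/s².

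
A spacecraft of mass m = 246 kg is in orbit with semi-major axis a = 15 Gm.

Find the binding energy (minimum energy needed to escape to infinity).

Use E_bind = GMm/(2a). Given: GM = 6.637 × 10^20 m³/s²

Convert to SI: a = 15 Gm = 1.5e+10 m.
Total orbital energy is E = −GMm/(2a); binding energy is E_bind = −E = GMm/(2a).
E_bind = 6.637e+20 · 246 / (2 · 1.5e+10) J ≈ 5.442e+12 J = 5.442 TJ.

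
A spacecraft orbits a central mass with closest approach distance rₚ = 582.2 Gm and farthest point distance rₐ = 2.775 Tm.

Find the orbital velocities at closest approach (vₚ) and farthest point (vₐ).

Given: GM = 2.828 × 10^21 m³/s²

Convert to SI: rₚ = 582.2 Gm = 5.822e+11 m; rₐ = 2.775 Tm = 2.775e+12 m.
Use the vis-viva equation v² = GM(2/r − 1/a) with a = (rₚ + rₐ)/2 = (5.822e+11 + 2.775e+12)/2 = 1.6786e+12 m.
vₚ = √(GM · (2/rₚ − 1/a)) = √(2.828e+21 · (2/5.822e+11 − 1/1.6786e+12)) m/s ≈ 8.961e+04 m/s = 89.61 km/s.
vₐ = √(GM · (2/rₐ − 1/a)) = √(2.828e+21 · (2/2.775e+12 − 1/1.6786e+12)) m/s ≈ 1.88e+04 m/s = 18.8 km/s.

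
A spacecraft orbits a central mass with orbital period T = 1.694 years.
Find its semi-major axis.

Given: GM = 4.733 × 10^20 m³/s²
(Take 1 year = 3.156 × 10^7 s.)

Convert to SI: T = 1.694 years = 5.34626e+07 s.
Invert Kepler's third law: a = (GM · T² / (4π²))^(1/3).
Substituting T = 5.34626e+07 s and GM = 4.733e+20 m³/s²:
a = (4.733e+20 · (5.34626e+07)² / (4π²))^(1/3) m
a ≈ 3.248e+11 m = 324.8 Gm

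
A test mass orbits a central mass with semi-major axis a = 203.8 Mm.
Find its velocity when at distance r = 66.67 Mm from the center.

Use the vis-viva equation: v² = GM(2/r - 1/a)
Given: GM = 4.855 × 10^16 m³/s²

Convert to SI: a = 203.8 Mm = 2.038e+08 m; r = 66.67 Mm = 6.667e+07 m.
Vis-viva: v = √(GM · (2/r − 1/a)).
2/r − 1/a = 2/6.667e+07 − 1/2.038e+08 = 2.50917e-08 m⁻¹.
v = √(4.855e+16 · 2.50917e-08) m/s ≈ 3.49e+04 m/s = 34.9 km/s.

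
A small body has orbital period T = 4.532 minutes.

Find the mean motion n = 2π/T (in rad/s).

Convert to SI: T = 4.532 minutes = 271.92 s.
n = 2π / T.
n = 2π / 271.92 s ≈ 0.02311 rad/s.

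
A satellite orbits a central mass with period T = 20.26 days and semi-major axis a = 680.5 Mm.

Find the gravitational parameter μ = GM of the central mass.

Convert to SI: T = 20.26 days = 1.75046e+06 s; a = 680.5 Mm = 6.805e+08 m.
GM = 4π² · a³ / T².
GM = 4π² · (6.805e+08)³ / (1.75046e+06)² m³/s² ≈ 4.06e+15 m³/s² = 4.06 × 10^15 m³/s².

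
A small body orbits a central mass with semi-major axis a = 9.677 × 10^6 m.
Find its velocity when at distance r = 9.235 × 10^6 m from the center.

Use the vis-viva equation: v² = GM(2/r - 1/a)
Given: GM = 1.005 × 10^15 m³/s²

Vis-viva: v = √(GM · (2/r − 1/a)).
2/r − 1/a = 2/9.235e+06 − 1/9.677e+06 = 1.1323e-07 m⁻¹.
v = √(1.005e+15 · 1.1323e-07) m/s ≈ 1.067e+04 m/s = 10.67 km/s.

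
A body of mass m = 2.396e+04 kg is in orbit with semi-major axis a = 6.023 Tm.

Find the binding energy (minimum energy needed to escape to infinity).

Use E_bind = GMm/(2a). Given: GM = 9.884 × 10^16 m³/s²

Convert to SI: a = 6.023 Tm = 6.023e+12 m.
Total orbital energy is E = −GMm/(2a); binding energy is E_bind = −E = GMm/(2a).
E_bind = 9.884e+16 · 2.396e+04 / (2 · 6.023e+12) J ≈ 1.966e+08 J = 196.6 MJ.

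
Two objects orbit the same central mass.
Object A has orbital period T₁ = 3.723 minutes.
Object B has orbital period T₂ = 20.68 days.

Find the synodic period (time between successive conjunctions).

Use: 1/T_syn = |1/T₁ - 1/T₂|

Convert to SI: T₁ = 3.723 minutes = 223.38 s; T₂ = 20.68 days = 1.78675e+06 s.
T_syn = |T₁ · T₂ / (T₁ − T₂)|.
T_syn = |223.38 · 1.78675e+06 / (223.38 − 1.78675e+06)| s ≈ 223.4 s = 3.723 minutes.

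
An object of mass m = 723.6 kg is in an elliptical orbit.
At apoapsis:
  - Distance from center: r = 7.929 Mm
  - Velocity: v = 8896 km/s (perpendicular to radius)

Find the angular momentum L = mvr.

Convert to SI: r = 7.929 Mm = 7.929e+06 m; v = 8896 km/s = 8.896e+06 m/s.
Since v is perpendicular to r, L = m · v · r.
L = 723.6 · 8.896e+06 · 7.929e+06 kg·m²/s ≈ 5.104e+16 kg·m²/s.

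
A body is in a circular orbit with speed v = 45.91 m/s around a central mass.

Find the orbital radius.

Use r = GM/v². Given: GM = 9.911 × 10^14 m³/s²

For a circular orbit, v² = GM / r, so r = GM / v².
r = 9.911e+14 / (45.91)² m ≈ 4.702e+11 m = 470.2 Gm.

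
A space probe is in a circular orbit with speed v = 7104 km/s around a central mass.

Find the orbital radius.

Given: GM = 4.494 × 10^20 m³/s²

Convert to SI: v = 7104 km/s = 7.104e+06 m/s.
For a circular orbit, v² = GM / r, so r = GM / v².
r = 4.494e+20 / (7.104e+06)² m ≈ 8.905e+06 m = 8.905 Mm.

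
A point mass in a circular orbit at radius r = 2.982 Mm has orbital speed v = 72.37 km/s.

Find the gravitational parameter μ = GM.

Convert to SI: r = 2.982 Mm = 2.982e+06 m; v = 72.37 km/s = 72370 m/s.
For a circular orbit v² = GM/r, so GM = v² · r.
GM = (72370)² · 2.982e+06 m³/s² ≈ 1.562e+16 m³/s² = 1.562 × 10^16 m³/s².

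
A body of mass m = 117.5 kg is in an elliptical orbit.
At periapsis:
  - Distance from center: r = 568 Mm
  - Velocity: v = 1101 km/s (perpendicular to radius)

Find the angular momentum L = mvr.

Convert to SI: r = 568 Mm = 5.68e+08 m; v = 1101 km/s = 1.101e+06 m/s.
Since v is perpendicular to r, L = m · v · r.
L = 117.5 · 1.101e+06 · 5.68e+08 kg·m²/s ≈ 7.348e+16 kg·m²/s.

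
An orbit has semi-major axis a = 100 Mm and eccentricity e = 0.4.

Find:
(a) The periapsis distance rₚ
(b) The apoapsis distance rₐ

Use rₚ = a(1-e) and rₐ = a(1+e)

Convert to SI: a = 100 Mm = 1e+08 m.
(a) rₚ = a(1 − e) = 1e+08 · (1 − 0.4) = 1e+08 · 0.6 ≈ 6e+07 m = 60 Mm.
(b) rₐ = a(1 + e) = 1e+08 · (1 + 0.4) = 1e+08 · 1.4 ≈ 1.4e+08 m = 140 Mm.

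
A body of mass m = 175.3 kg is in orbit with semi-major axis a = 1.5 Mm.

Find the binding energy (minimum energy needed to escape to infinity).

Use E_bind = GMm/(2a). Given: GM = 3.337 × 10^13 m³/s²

Convert to SI: a = 1.5 Mm = 1.5e+06 m.
Total orbital energy is E = −GMm/(2a); binding energy is E_bind = −E = GMm/(2a).
E_bind = 3.337e+13 · 175.3 / (2 · 1.5e+06) J ≈ 1.95e+09 J = 1.95 GJ.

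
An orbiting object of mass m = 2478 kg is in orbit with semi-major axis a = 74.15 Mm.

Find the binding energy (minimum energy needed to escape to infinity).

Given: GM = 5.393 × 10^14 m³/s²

Convert to SI: a = 74.15 Mm = 7.415e+07 m.
Total orbital energy is E = −GMm/(2a); binding energy is E_bind = −E = GMm/(2a).
E_bind = 5.393e+14 · 2478 / (2 · 7.415e+07) J ≈ 9.011e+09 J = 9.011 GJ.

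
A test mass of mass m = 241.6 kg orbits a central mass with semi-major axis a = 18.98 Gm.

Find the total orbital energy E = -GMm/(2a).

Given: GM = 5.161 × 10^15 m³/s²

Convert to SI: a = 18.98 Gm = 1.898e+10 m.
E = −GMm / (2a).
E = −5.161e+15 · 241.6 / (2 · 1.898e+10) J ≈ -3.285e+07 J = -32.85 MJ.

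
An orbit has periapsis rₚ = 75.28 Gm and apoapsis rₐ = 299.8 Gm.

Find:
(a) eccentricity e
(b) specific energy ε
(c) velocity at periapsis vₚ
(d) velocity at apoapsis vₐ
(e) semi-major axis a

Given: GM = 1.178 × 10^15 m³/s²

Convert to SI: rₚ = 75.28 Gm = 7.528e+10 m; rₐ = 299.8 Gm = 2.998e+11 m.
(a) e = (rₐ − rₚ)/(rₐ + rₚ) = (2.998e+11 − 7.528e+10)/(2.998e+11 + 7.528e+10) ≈ 0.5986
(b) With a = (rₚ + rₐ)/2 = 1.8754e+11 m, ε = −GM/(2a) = −1.178e+15/(2 · 1.8754e+11) J/kg ≈ -3141 J/kg
(c) With a = (rₚ + rₐ)/2 = 1.8754e+11 m, vₚ = √(GM (2/rₚ − 1/a)) = √(1.178e+15 · (2/7.528e+10 − 1/1.8754e+11)) m/s ≈ 158.2 m/s
(d) With a = (rₚ + rₐ)/2 = 1.8754e+11 m, vₐ = √(GM (2/rₐ − 1/a)) = √(1.178e+15 · (2/2.998e+11 − 1/1.8754e+11)) m/s ≈ 39.71 m/s
(e) a = (rₚ + rₐ)/2 = (7.528e+10 + 2.998e+11)/2 ≈ 1.875e+11 m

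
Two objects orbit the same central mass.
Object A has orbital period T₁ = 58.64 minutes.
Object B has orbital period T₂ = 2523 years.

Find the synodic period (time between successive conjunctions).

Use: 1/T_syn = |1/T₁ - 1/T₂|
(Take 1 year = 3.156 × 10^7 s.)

Convert to SI: T₁ = 58.64 minutes = 3518.4 s; T₂ = 2523 years = 7.96259e+10 s.
T_syn = |T₁ · T₂ / (T₁ − T₂)|.
T_syn = |3518.4 · 7.96259e+10 / (3518.4 − 7.96259e+10)| s ≈ 3518 s = 58.64 minutes.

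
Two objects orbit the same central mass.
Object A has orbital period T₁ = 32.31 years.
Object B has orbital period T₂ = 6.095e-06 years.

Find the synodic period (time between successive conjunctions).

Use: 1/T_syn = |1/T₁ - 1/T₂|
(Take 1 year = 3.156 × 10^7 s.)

Convert to SI: T₁ = 32.31 years = 1.0197e+09 s; T₂ = 6.095e-06 years = 192.358 s.
T_syn = |T₁ · T₂ / (T₁ − T₂)|.
T_syn = |1.0197e+09 · 192.358 / (1.0197e+09 − 192.358)| s ≈ 192.4 s = 6.095e-06 years.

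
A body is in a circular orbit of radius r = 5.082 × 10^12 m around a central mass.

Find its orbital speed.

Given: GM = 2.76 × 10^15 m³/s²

For a circular orbit, gravity supplies the centripetal force, so v = √(GM / r).
v = √(2.76e+15 / 5.082e+12) m/s ≈ 23.3 m/s = 23.3 m/s.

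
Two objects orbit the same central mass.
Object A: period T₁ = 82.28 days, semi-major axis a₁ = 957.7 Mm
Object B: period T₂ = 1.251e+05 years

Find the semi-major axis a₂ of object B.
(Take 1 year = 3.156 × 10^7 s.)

Convert to SI: T₁ = 82.28 days = 7.10899e+06 s; a₁ = 957.7 Mm = 9.577e+08 m; T₂ = 1.251e+05 years = 3.94816e+12 s.
Kepler's third law: (T₁/T₂)² = (a₁/a₂)³ ⇒ a₂ = a₁ · (T₂/T₁)^(2/3).
T₂/T₁ = 3.94816e+12 / 7.10899e+06 = 555375.
a₂ = 9.577e+08 · (555375)^(2/3) m ≈ 6.471e+12 m = 6.471 Tm.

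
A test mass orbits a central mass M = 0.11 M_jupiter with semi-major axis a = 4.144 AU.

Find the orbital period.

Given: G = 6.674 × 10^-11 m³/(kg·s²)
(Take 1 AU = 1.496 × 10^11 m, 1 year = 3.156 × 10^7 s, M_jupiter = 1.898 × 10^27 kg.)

Convert to SI: a = 4.144 AU = 6.19942e+11 m; M = 0.11 M_jupiter = 2.0878e+26 kg.
GM = G · M = 6.674e-11 · 2.0878e+26 = 1.3934e+16 m³/s².
Kepler's third law: T = 2π √(a³ / GM).
Substituting a = 6.19942e+11 m and GM = 1.3934e+16 m³/s²:
T = 2π √((6.19942e+11)³ / 1.3934e+16) s
T ≈ 2.598e+10 s = 823.3 years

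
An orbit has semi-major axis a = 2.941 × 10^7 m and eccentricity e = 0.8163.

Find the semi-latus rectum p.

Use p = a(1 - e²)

p = a (1 − e²).
p = 2.941e+07 · (1 − (0.8163)²) = 2.941e+07 · 0.333654 ≈ 9.813e+06 m = 9.813 × 10^6 m.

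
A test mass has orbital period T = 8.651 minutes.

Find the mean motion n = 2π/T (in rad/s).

Convert to SI: T = 8.651 minutes = 519.06 s.
n = 2π / T.
n = 2π / 519.06 s ≈ 0.0121 rad/s.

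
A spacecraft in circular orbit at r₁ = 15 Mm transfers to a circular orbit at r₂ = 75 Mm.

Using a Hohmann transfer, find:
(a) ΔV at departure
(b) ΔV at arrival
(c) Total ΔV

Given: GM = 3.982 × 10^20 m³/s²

Convert to SI: r₁ = 15 Mm = 1.5e+07 m; r₂ = 75 Mm = 7.5e+07 m.
Transfer semi-major axis: a_t = (r₁ + r₂)/2 = (1.5e+07 + 7.5e+07)/2 = 4.5e+07 m.
Circular speeds: v₁ = √(GM/r₁) = 5.15235e+06 m/s, v₂ = √(GM/r₂) = 2.3042e+06 m/s.
Transfer speeds (vis-viva v² = GM(2/r − 1/a_t)): v₁ᵗ = 6.65165e+06 m/s, v₂ᵗ = 1.33033e+06 m/s.
(a) ΔV₁ = |v₁ᵗ − v₁| ≈ 1.499e+06 m/s = 1499 km/s.
(b) ΔV₂ = |v₂ − v₂ᵗ| ≈ 9.739e+05 m/s = 973.9 km/s.
(c) ΔV_total = ΔV₁ + ΔV₂ ≈ 2.473e+06 m/s = 2473 km/s.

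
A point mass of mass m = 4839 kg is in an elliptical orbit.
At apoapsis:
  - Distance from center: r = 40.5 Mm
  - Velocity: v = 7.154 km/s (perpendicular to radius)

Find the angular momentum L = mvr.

Convert to SI: r = 40.5 Mm = 4.05e+07 m; v = 7.154 km/s = 7154 m/s.
Since v is perpendicular to r, L = m · v · r.
L = 4839 · 7154 · 4.05e+07 kg·m²/s ≈ 1.402e+15 kg·m²/s.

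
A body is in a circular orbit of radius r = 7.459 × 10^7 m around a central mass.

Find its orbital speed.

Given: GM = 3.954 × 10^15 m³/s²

For a circular orbit, gravity supplies the centripetal force, so v = √(GM / r).
v = √(3.954e+15 / 7.459e+07) m/s ≈ 7281 m/s = 7.281 km/s.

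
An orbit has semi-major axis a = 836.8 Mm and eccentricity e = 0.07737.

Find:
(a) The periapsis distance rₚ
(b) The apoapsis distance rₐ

Convert to SI: a = 836.8 Mm = 8.368e+08 m.
(a) rₚ = a(1 − e) = 8.368e+08 · (1 − 0.07737) = 8.368e+08 · 0.92263 ≈ 7.721e+08 m = 772.1 Mm.
(b) rₐ = a(1 + e) = 8.368e+08 · (1 + 0.07737) = 8.368e+08 · 1.07737 ≈ 9.015e+08 m = 901.5 Mm.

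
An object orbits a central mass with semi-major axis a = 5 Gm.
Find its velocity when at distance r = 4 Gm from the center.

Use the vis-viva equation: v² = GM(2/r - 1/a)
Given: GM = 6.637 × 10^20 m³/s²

Convert to SI: a = 5 Gm = 5e+09 m; r = 4 Gm = 4e+09 m.
Vis-viva: v = √(GM · (2/r − 1/a)).
2/r − 1/a = 2/4e+09 − 1/5e+09 = 3e-10 m⁻¹.
v = √(6.637e+20 · 3e-10) m/s ≈ 4.462e+05 m/s = 446.2 km/s.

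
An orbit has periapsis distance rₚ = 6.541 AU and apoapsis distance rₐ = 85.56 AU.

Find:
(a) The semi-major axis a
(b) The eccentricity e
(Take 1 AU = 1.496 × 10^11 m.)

Convert to SI: rₚ = 6.541 AU = 9.78534e+11 m; rₐ = 85.56 AU = 1.27998e+13 m.
(a) a = (rₚ + rₐ) / 2 = (9.78534e+11 + 1.27998e+13) / 2 ≈ 6.889e+12 m = 46.05 AU.
(b) e = (rₐ − rₚ) / (rₐ + rₚ) = (1.27998e+13 − 9.78534e+11) / (1.27998e+13 + 9.78534e+11) ≈ 0.858.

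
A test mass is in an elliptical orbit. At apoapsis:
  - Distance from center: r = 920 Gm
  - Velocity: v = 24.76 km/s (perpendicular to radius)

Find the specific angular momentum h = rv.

Convert to SI: r = 920 Gm = 9.2e+11 m; v = 24.76 km/s = 24760 m/s.
With v perpendicular to r, h = r · v.
h = 9.2e+11 · 24760 m²/s ≈ 2.278e+16 m²/s.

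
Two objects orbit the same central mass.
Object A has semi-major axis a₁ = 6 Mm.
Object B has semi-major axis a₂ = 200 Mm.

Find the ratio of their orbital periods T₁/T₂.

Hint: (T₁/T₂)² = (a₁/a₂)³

Convert to SI: a₁ = 6 Mm = 6e+06 m; a₂ = 200 Mm = 2e+08 m.
From Kepler's third law, (T₁/T₂)² = (a₁/a₂)³, so T₁/T₂ = (a₁/a₂)^(3/2).
a₁/a₂ = 6e+06 / 2e+08 = 0.03.
T₁/T₂ = (0.03)^(3/2) ≈ 0.005196.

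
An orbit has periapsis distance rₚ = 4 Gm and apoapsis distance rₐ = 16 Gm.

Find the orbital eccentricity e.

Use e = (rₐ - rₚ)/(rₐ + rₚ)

Convert to SI: rₚ = 4 Gm = 4e+09 m; rₐ = 16 Gm = 1.6e+10 m.
e = (rₐ − rₚ) / (rₐ + rₚ).
e = (1.6e+10 − 4e+09) / (1.6e+10 + 4e+09) = 1.2e+10 / 2e+10 ≈ 0.6.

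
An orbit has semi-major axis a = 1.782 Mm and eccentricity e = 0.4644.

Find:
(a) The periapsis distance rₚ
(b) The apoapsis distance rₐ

Convert to SI: a = 1.782 Mm = 1.782e+06 m.
(a) rₚ = a(1 − e) = 1.782e+06 · (1 − 0.4644) = 1.782e+06 · 0.5356 ≈ 9.544e+05 m = 954.4 km.
(b) rₐ = a(1 + e) = 1.782e+06 · (1 + 0.4644) = 1.782e+06 · 1.4644 ≈ 2.61e+06 m = 2.61 Mm.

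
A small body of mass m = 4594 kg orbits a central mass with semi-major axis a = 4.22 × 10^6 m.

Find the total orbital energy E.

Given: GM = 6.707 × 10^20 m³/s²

E = −GMm / (2a).
E = −6.707e+20 · 4594 / (2 · 4.22e+06) J ≈ -3.651e+17 J = -365.1 PJ.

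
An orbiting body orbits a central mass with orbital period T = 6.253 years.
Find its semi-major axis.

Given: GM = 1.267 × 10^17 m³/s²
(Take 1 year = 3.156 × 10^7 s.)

Convert to SI: T = 6.253 years = 1.97345e+08 s.
Invert Kepler's third law: a = (GM · T² / (4π²))^(1/3).
Substituting T = 1.97345e+08 s and GM = 1.267e+17 m³/s²:
a = (1.267e+17 · (1.97345e+08)² / (4π²))^(1/3) m
a ≈ 5e+10 m = 50 Gm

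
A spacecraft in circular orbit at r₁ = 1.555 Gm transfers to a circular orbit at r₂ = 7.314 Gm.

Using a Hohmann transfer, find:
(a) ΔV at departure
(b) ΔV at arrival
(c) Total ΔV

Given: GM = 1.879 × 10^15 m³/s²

Convert to SI: r₁ = 1.555 Gm = 1.555e+09 m; r₂ = 7.314 Gm = 7.314e+09 m.
Transfer semi-major axis: a_t = (r₁ + r₂)/2 = (1.555e+09 + 7.314e+09)/2 = 4.4345e+09 m.
Circular speeds: v₁ = √(GM/r₁) = 1099.25 m/s, v₂ = √(GM/r₂) = 506.858 m/s.
Transfer speeds (vis-viva v² = GM(2/r − 1/a_t)): v₁ᵗ = 1411.74 m/s, v₂ᵗ = 300.143 m/s.
(a) ΔV₁ = |v₁ᵗ − v₁| ≈ 312.5 m/s = 312.5 m/s.
(b) ΔV₂ = |v₂ − v₂ᵗ| ≈ 206.7 m/s = 206.7 m/s.
(c) ΔV_total = ΔV₁ + ΔV₂ ≈ 519.2 m/s = 519.2 m/s.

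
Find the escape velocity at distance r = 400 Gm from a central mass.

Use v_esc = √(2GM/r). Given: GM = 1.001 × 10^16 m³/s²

Convert to SI: r = 400 Gm = 4e+11 m.
Escape velocity comes from setting total energy to zero: ½v² − GM/r = 0 ⇒ v_esc = √(2GM / r).
v_esc = √(2 · 1.001e+16 / 4e+11) m/s ≈ 223.7 m/s = 223.7 m/s.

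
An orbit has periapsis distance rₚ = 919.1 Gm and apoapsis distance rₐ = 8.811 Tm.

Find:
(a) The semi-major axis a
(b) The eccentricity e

Convert to SI: rₚ = 919.1 Gm = 9.191e+11 m; rₐ = 8.811 Tm = 8.811e+12 m.
(a) a = (rₚ + rₐ) / 2 = (9.191e+11 + 8.811e+12) / 2 ≈ 4.865e+12 m = 4.865 Tm.
(b) e = (rₐ − rₚ) / (rₐ + rₚ) = (8.811e+12 − 9.191e+11) / (8.811e+12 + 9.191e+11) ≈ 0.8111.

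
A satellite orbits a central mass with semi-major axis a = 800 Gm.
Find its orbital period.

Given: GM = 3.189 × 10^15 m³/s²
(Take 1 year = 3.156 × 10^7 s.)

Convert to SI: a = 800 Gm = 8e+11 m.
Kepler's third law: T = 2π √(a³ / GM).
Substituting a = 8e+11 m and GM = 3.189e+15 m³/s²:
T = 2π √((8e+11)³ / 3.189e+15) s
T ≈ 7.961e+10 s = 2523 years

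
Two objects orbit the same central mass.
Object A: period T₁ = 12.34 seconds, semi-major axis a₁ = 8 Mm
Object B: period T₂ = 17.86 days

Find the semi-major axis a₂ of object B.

Convert to SI: a₁ = 8 Mm = 8e+06 m; T₂ = 17.86 days = 1.5431e+06 s.
Kepler's third law: (T₁/T₂)² = (a₁/a₂)³ ⇒ a₂ = a₁ · (T₂/T₁)^(2/3).
T₂/T₁ = 1.5431e+06 / 12.34 = 125049.
a₂ = 8e+06 · (125049)^(2/3) m ≈ 2.001e+10 m = 20.01 Gm.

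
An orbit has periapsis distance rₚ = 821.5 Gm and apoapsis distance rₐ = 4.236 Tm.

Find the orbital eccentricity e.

Convert to SI: rₚ = 821.5 Gm = 8.215e+11 m; rₐ = 4.236 Tm = 4.236e+12 m.
e = (rₐ − rₚ) / (rₐ + rₚ).
e = (4.236e+12 − 8.215e+11) / (4.236e+12 + 8.215e+11) = 3.4145e+12 / 5.0575e+12 ≈ 0.6751.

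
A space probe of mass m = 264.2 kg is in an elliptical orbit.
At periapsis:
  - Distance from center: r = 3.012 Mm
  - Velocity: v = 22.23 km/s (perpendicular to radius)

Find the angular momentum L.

Convert to SI: r = 3.012 Mm = 3.012e+06 m; v = 22.23 km/s = 22230 m/s.
Since v is perpendicular to r, L = m · v · r.
L = 264.2 · 22230 · 3.012e+06 kg·m²/s ≈ 1.769e+13 kg·m²/s.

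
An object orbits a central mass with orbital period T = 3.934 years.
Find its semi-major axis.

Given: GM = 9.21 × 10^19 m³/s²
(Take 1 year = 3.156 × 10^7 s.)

Convert to SI: T = 3.934 years = 1.24157e+08 s.
Invert Kepler's third law: a = (GM · T² / (4π²))^(1/3).
Substituting T = 1.24157e+08 s and GM = 9.21e+19 m³/s²:
a = (9.21e+19 · (1.24157e+08)² / (4π²))^(1/3) m
a ≈ 3.301e+11 m = 3.301 × 10^11 m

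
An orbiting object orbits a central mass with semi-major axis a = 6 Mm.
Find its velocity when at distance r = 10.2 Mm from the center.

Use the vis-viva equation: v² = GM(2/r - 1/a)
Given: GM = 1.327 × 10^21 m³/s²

Convert to SI: a = 6 Mm = 6e+06 m; r = 10.2 Mm = 1.02e+07 m.
Vis-viva: v = √(GM · (2/r − 1/a)).
2/r − 1/a = 2/1.02e+07 − 1/6e+06 = 2.94118e-08 m⁻¹.
v = √(1.327e+21 · 2.94118e-08) m/s ≈ 6.247e+06 m/s = 6247 km/s.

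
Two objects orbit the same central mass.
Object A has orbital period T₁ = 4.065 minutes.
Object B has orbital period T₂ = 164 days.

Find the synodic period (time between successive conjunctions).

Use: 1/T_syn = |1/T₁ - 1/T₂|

Convert to SI: T₁ = 4.065 minutes = 243.9 s; T₂ = 164 days = 1.41696e+07 s.
T_syn = |T₁ · T₂ / (T₁ − T₂)|.
T_syn = |243.9 · 1.41696e+07 / (243.9 − 1.41696e+07)| s ≈ 243.9 s = 4.065 minutes.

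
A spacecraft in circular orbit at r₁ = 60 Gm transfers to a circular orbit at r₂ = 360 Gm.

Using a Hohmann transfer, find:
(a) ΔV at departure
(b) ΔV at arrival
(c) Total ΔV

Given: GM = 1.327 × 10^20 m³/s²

Convert to SI: r₁ = 60 Gm = 6e+10 m; r₂ = 360 Gm = 3.6e+11 m.
Transfer semi-major axis: a_t = (r₁ + r₂)/2 = (6e+10 + 3.6e+11)/2 = 2.1e+11 m.
Circular speeds: v₁ = √(GM/r₁) = 47028.4 m/s, v₂ = √(GM/r₂) = 19199.2 m/s.
Transfer speeds (vis-viva v² = GM(2/r − 1/a_t)): v₁ᵗ = 61574.6 m/s, v₂ᵗ = 10262.4 m/s.
(a) ΔV₁ = |v₁ᵗ − v₁| ≈ 1.455e+04 m/s = 14.55 km/s.
(b) ΔV₂ = |v₂ − v₂ᵗ| ≈ 8937 m/s = 8.937 km/s.
(c) ΔV_total = ΔV₁ + ΔV₂ ≈ 2.348e+04 m/s = 23.48 km/s.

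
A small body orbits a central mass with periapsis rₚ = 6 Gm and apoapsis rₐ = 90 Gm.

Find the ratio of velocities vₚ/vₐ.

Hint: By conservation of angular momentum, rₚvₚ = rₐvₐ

Convert to SI: rₚ = 6 Gm = 6e+09 m; rₐ = 90 Gm = 9e+10 m.
Conservation of angular momentum gives rₚvₚ = rₐvₐ, so vₚ/vₐ = rₐ/rₚ.
vₚ/vₐ = 9e+10 / 6e+09 ≈ 15.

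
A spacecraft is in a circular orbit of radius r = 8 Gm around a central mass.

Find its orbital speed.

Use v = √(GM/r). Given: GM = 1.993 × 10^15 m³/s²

Convert to SI: r = 8 Gm = 8e+09 m.
For a circular orbit, gravity supplies the centripetal force, so v = √(GM / r).
v = √(1.993e+15 / 8e+09) m/s ≈ 499.1 m/s = 499.1 m/s.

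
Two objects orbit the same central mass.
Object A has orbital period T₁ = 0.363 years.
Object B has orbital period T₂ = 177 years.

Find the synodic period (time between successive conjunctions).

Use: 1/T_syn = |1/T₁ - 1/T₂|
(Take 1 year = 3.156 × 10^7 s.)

Convert to SI: T₁ = 0.363 years = 1.14563e+07 s; T₂ = 177 years = 5.58612e+09 s.
T_syn = |T₁ · T₂ / (T₁ − T₂)|.
T_syn = |1.14563e+07 · 5.58612e+09 / (1.14563e+07 − 5.58612e+09)| s ≈ 1.148e+07 s = 0.3637 years.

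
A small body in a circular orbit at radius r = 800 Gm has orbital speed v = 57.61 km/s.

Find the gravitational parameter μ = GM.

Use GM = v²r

Convert to SI: r = 800 Gm = 8e+11 m; v = 57.61 km/s = 57610 m/s.
For a circular orbit v² = GM/r, so GM = v² · r.
GM = (57610)² · 8e+11 m³/s² ≈ 2.655e+21 m³/s² = 2.655 × 10^21 m³/s².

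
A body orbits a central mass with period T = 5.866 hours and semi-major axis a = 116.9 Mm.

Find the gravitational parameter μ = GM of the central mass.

Convert to SI: T = 5.866 hours = 21117.6 s; a = 116.9 Mm = 1.169e+08 m.
GM = 4π² · a³ / T².
GM = 4π² · (1.169e+08)³ / (21117.6)² m³/s² ≈ 1.414e+17 m³/s² = 1.414 × 10^17 m³/s².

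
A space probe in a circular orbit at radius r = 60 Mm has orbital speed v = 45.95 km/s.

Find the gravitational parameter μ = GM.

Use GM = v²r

Convert to SI: r = 60 Mm = 6e+07 m; v = 45.95 km/s = 45950 m/s.
For a circular orbit v² = GM/r, so GM = v² · r.
GM = (45950)² · 6e+07 m³/s² ≈ 1.267e+17 m³/s² = 1.267 × 10^17 m³/s².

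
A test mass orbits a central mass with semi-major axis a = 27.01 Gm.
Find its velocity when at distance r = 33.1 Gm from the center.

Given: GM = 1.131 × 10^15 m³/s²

Convert to SI: a = 27.01 Gm = 2.701e+10 m; r = 33.1 Gm = 3.31e+10 m.
Vis-viva: v = √(GM · (2/r − 1/a)).
2/r − 1/a = 2/3.31e+10 − 1/2.701e+10 = 2.33996e-11 m⁻¹.
v = √(1.131e+15 · 2.33996e-11) m/s ≈ 162.7 m/s = 162.7 m/s.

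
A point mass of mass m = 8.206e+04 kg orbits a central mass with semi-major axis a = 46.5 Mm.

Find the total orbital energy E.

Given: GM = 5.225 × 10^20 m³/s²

Convert to SI: a = 46.5 Mm = 4.65e+07 m.
E = −GMm / (2a).
E = −5.225e+20 · 8.206e+04 / (2 · 4.65e+07) J ≈ -4.61e+17 J = -461 PJ.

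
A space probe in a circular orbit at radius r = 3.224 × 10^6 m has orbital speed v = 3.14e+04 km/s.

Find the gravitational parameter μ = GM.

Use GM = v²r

Convert to SI: v = 3.14e+04 km/s = 3.14e+07 m/s.
For a circular orbit v² = GM/r, so GM = v² · r.
GM = (3.14e+07)² · 3.224e+06 m³/s² ≈ 3.179e+21 m³/s² = 3.179 × 10^21 m³/s².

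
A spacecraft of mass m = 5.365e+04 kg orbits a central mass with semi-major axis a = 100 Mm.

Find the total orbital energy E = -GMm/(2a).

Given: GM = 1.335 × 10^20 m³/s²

Convert to SI: a = 100 Mm = 1e+08 m.
E = −GMm / (2a).
E = −1.335e+20 · 5.365e+04 / (2 · 1e+08) J ≈ -3.581e+16 J = -35.81 PJ.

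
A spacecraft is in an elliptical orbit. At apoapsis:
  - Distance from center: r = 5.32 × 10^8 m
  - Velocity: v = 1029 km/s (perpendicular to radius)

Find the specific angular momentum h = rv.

Convert to SI: v = 1029 km/s = 1.029e+06 m/s.
With v perpendicular to r, h = r · v.
h = 5.32e+08 · 1.029e+06 m²/s ≈ 5.474e+14 m²/s.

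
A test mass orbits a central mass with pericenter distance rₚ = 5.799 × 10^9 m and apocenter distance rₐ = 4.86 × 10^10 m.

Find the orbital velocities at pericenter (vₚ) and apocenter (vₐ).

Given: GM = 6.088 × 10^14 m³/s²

Use the vis-viva equation v² = GM(2/r − 1/a) with a = (rₚ + rₐ)/2 = (5.799e+09 + 4.86e+10)/2 = 2.71995e+10 m.
vₚ = √(GM · (2/rₚ − 1/a)) = √(6.088e+14 · (2/5.799e+09 − 1/2.71995e+10)) m/s ≈ 433.1 m/s = 433.1 m/s.
vₐ = √(GM · (2/rₐ − 1/a)) = √(6.088e+14 · (2/4.86e+10 − 1/2.71995e+10)) m/s ≈ 51.68 m/s = 51.68 m/s.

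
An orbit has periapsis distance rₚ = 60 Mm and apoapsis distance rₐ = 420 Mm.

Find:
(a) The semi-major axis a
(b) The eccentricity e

Convert to SI: rₚ = 60 Mm = 6e+07 m; rₐ = 420 Mm = 4.2e+08 m.
(a) a = (rₚ + rₐ) / 2 = (6e+07 + 4.2e+08) / 2 ≈ 2.4e+08 m = 240 Mm.
(b) e = (rₐ − rₚ) / (rₐ + rₚ) = (4.2e+08 − 6e+07) / (4.2e+08 + 6e+07) ≈ 0.75.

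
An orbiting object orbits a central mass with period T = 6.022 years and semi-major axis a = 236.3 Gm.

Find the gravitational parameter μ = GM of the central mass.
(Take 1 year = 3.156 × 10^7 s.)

Convert to SI: T = 6.022 years = 1.90054e+08 s; a = 236.3 Gm = 2.363e+11 m.
GM = 4π² · a³ / T².
GM = 4π² · (2.363e+11)³ / (1.90054e+08)² m³/s² ≈ 1.442e+19 m³/s² = 1.442 × 10^19 m³/s².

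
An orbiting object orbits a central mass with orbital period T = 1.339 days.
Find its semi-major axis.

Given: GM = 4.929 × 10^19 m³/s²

Convert to SI: T = 1.339 days = 115690 s.
Invert Kepler's third law: a = (GM · T² / (4π²))^(1/3).
Substituting T = 115690 s and GM = 4.929e+19 m³/s²:
a = (4.929e+19 · (115690)² / (4π²))^(1/3) m
a ≈ 2.557e+09 m = 2.557 Gm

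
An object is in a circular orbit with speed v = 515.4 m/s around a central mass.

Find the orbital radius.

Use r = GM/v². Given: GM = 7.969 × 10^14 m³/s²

For a circular orbit, v² = GM / r, so r = GM / v².
r = 7.969e+14 / (515.4)² m ≈ 3e+09 m = 3 Gm.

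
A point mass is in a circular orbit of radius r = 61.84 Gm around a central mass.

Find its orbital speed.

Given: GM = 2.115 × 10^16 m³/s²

Convert to SI: r = 61.84 Gm = 6.184e+10 m.
For a circular orbit, gravity supplies the centripetal force, so v = √(GM / r).
v = √(2.115e+16 / 6.184e+10) m/s ≈ 584.8 m/s = 584.8 m/s.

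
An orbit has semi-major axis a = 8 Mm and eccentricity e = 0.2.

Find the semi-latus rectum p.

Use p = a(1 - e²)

Convert to SI: a = 8 Mm = 8e+06 m.
p = a (1 − e²).
p = 8e+06 · (1 − (0.2)²) = 8e+06 · 0.96 ≈ 7.68e+06 m = 7.68 Mm.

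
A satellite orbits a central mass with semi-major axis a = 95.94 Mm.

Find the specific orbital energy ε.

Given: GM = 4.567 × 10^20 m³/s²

Convert to SI: a = 95.94 Mm = 9.594e+07 m.
ε = −GM / (2a).
ε = −4.567e+20 / (2 · 9.594e+07) J/kg ≈ -2.38e+12 J/kg = -2380 GJ/kg.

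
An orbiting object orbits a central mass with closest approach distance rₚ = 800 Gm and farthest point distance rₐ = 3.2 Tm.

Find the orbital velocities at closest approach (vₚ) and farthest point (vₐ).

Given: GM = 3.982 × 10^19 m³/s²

Convert to SI: rₚ = 800 Gm = 8e+11 m; rₐ = 3.2 Tm = 3.2e+12 m.
Use the vis-viva equation v² = GM(2/r − 1/a) with a = (rₚ + rₐ)/2 = (8e+11 + 3.2e+12)/2 = 2e+12 m.
vₚ = √(GM · (2/rₚ − 1/a)) = √(3.982e+19 · (2/8e+11 − 1/2e+12)) m/s ≈ 8924 m/s = 8.924 km/s.
vₐ = √(GM · (2/rₐ − 1/a)) = √(3.982e+19 · (2/3.2e+12 − 1/2e+12)) m/s ≈ 2231 m/s = 2.231 km/s.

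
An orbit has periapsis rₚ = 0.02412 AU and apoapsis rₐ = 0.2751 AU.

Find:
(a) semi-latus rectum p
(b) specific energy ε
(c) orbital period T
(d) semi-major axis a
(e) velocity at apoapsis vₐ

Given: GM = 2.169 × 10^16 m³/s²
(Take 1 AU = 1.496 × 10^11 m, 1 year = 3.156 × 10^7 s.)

Convert to SI: rₚ = 0.02412 AU = 3.60835e+09 m; rₐ = 0.2751 AU = 4.1155e+10 m.
(a) From a = (rₚ + rₐ)/2 = 2.23817e+10 m and e = (rₐ − rₚ)/(rₐ + rₚ) = 0.838781, p = a(1 − e²) = 2.23817e+10 · (1 − (0.838781)²) ≈ 6.635e+09 m
(b) With a = (rₚ + rₐ)/2 = 2.23817e+10 m, ε = −GM/(2a) = −2.169e+16/(2 · 2.23817e+10) J/kg ≈ -4.845e+05 J/kg
(c) With a = (rₚ + rₐ)/2 = 2.23817e+10 m, T = 2π √(a³/GM) = 2π √((2.23817e+10)³/2.169e+16) s ≈ 1.429e+08 s
(d) a = (rₚ + rₐ)/2 = (3.60835e+09 + 4.1155e+10)/2 ≈ 2.238e+10 m
(e) With a = (rₚ + rₐ)/2 = 2.23817e+10 m, vₐ = √(GM (2/rₐ − 1/a)) = √(2.169e+16 · (2/4.1155e+10 − 1/2.23817e+10)) m/s ≈ 291.5 m/s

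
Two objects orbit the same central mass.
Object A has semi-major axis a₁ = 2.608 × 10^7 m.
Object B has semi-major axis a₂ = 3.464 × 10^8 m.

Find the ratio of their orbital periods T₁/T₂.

From Kepler's third law, (T₁/T₂)² = (a₁/a₂)³, so T₁/T₂ = (a₁/a₂)^(3/2).
a₁/a₂ = 2.608e+07 / 3.464e+08 = 0.0752887.
T₁/T₂ = (0.0752887)^(3/2) ≈ 0.02066.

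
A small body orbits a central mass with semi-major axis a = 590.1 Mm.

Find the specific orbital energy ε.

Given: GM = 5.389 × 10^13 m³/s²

Convert to SI: a = 590.1 Mm = 5.901e+08 m.
ε = −GM / (2a).
ε = −5.389e+13 / (2 · 5.901e+08) J/kg ≈ -4.566e+04 J/kg = -45.66 kJ/kg.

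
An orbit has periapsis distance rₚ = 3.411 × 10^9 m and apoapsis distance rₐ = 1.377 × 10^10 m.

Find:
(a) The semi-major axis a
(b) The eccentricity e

(a) a = (rₚ + rₐ) / 2 = (3.411e+09 + 1.377e+10) / 2 ≈ 8.59e+09 m = 8.591 × 10^9 m.
(b) e = (rₐ − rₚ) / (rₐ + rₚ) = (1.377e+10 − 3.411e+09) / (1.377e+10 + 3.411e+09) ≈ 0.6029.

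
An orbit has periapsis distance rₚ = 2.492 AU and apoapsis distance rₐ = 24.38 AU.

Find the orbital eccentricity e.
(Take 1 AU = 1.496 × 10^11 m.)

Convert to SI: rₚ = 2.492 AU = 3.72803e+11 m; rₐ = 24.38 AU = 3.64725e+12 m.
e = (rₐ − rₚ) / (rₐ + rₚ).
e = (3.64725e+12 − 3.72803e+11) / (3.64725e+12 + 3.72803e+11) = 3.27444e+12 / 4.02005e+12 ≈ 0.8145.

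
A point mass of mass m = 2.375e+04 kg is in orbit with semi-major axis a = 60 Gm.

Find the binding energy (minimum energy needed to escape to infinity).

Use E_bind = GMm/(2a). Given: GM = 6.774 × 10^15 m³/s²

Convert to SI: a = 60 Gm = 6e+10 m.
Total orbital energy is E = −GMm/(2a); binding energy is E_bind = −E = GMm/(2a).
E_bind = 6.774e+15 · 2.375e+04 / (2 · 6e+10) J ≈ 1.341e+09 J = 1.341 GJ.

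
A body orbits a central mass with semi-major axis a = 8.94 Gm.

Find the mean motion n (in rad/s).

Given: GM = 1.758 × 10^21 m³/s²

Convert to SI: a = 8.94 Gm = 8.94e+09 m.
n = √(GM / a³).
n = √(1.758e+21 / (8.94e+09)³) rad/s ≈ 4.96e-05 rad/s.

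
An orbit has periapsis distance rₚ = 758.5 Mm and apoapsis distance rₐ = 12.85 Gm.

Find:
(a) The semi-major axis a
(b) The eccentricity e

Convert to SI: rₚ = 758.5 Mm = 7.585e+08 m; rₐ = 12.85 Gm = 1.285e+10 m.
(a) a = (rₚ + rₐ) / 2 = (7.585e+08 + 1.285e+10) / 2 ≈ 6.804e+09 m = 6.804 Gm.
(b) e = (rₐ − rₚ) / (rₐ + rₚ) = (1.285e+10 − 7.585e+08) / (1.285e+10 + 7.585e+08) ≈ 0.8885.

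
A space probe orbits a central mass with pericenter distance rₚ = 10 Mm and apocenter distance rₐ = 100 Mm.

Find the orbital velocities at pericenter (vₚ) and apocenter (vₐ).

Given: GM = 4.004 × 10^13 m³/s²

Convert to SI: rₚ = 10 Mm = 1e+07 m; rₐ = 100 Mm = 1e+08 m.
Use the vis-viva equation v² = GM(2/r − 1/a) with a = (rₚ + rₐ)/2 = (1e+07 + 1e+08)/2 = 5.5e+07 m.
vₚ = √(GM · (2/rₚ − 1/a)) = √(4.004e+13 · (2/1e+07 − 1/5.5e+07)) m/s ≈ 2698 m/s = 2.698 km/s.
vₐ = √(GM · (2/rₐ − 1/a)) = √(4.004e+13 · (2/1e+08 − 1/5.5e+07)) m/s ≈ 269.8 m/s = 269.8 m/s.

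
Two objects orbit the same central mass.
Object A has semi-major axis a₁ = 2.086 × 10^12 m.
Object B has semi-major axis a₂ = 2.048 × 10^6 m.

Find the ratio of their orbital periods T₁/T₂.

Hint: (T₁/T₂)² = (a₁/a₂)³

From Kepler's third law, (T₁/T₂)² = (a₁/a₂)³, so T₁/T₂ = (a₁/a₂)^(3/2).
a₁/a₂ = 2.086e+12 / 2.048e+06 = 1.01855e+06.
T₁/T₂ = (1.01855e+06)^(3/2) ≈ 1.028e+09.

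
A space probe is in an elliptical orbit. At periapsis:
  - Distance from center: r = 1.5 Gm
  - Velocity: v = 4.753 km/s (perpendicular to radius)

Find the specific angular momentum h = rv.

Convert to SI: r = 1.5 Gm = 1.5e+09 m; v = 4.753 km/s = 4753 m/s.
With v perpendicular to r, h = r · v.
h = 1.5e+09 · 4753 m²/s ≈ 7.13e+12 m²/s.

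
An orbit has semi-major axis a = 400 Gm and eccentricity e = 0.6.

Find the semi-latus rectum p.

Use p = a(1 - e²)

Convert to SI: a = 400 Gm = 4e+11 m.
p = a (1 − e²).
p = 4e+11 · (1 − (0.6)²) = 4e+11 · 0.64 ≈ 2.56e+11 m = 256 Gm.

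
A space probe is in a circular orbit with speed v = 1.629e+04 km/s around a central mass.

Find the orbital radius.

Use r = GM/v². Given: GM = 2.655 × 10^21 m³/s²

Convert to SI: v = 1.629e+04 km/s = 1.629e+07 m/s.
For a circular orbit, v² = GM / r, so r = GM / v².
r = 2.655e+21 / (1.629e+07)² m ≈ 1.001e+07 m = 10.01 Mm.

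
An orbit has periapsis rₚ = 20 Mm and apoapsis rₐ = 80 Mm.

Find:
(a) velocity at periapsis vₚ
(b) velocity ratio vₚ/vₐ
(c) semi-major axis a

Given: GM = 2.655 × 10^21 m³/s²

Convert to SI: rₚ = 20 Mm = 2e+07 m; rₐ = 80 Mm = 8e+07 m.
(a) With a = (rₚ + rₐ)/2 = 5e+07 m, vₚ = √(GM (2/rₚ − 1/a)) = √(2.655e+21 · (2/2e+07 − 1/5e+07)) m/s ≈ 1.457e+07 m/s
(b) Conservation of angular momentum (rₚvₚ = rₐvₐ) gives vₚ/vₐ = rₐ/rₚ = 8e+07/2e+07 ≈ 4
(c) a = (rₚ + rₐ)/2 = (2e+07 + 8e+07)/2 ≈ 5e+07 m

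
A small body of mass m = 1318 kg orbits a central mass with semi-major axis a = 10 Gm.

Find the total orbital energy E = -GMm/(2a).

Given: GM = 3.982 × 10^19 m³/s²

Convert to SI: a = 10 Gm = 1e+10 m.
E = −GMm / (2a).
E = −3.982e+19 · 1318 / (2 · 1e+10) J ≈ -2.624e+12 J = -2.624 TJ.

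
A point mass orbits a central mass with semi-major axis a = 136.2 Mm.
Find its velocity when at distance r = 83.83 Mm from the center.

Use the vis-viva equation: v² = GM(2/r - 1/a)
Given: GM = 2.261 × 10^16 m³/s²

Convert to SI: a = 136.2 Mm = 1.362e+08 m; r = 83.83 Mm = 8.383e+07 m.
Vis-viva: v = √(GM · (2/r − 1/a)).
2/r − 1/a = 2/8.383e+07 − 1/1.362e+08 = 1.65157e-08 m⁻¹.
v = √(2.261e+16 · 1.65157e-08) m/s ≈ 1.932e+04 m/s = 19.32 km/s.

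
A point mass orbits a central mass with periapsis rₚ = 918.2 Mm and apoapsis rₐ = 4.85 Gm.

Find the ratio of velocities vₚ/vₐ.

Convert to SI: rₚ = 918.2 Mm = 9.182e+08 m; rₐ = 4.85 Gm = 4.85e+09 m.
Conservation of angular momentum gives rₚvₚ = rₐvₐ, so vₚ/vₐ = rₐ/rₚ.
vₚ/vₐ = 4.85e+09 / 9.182e+08 ≈ 5.282.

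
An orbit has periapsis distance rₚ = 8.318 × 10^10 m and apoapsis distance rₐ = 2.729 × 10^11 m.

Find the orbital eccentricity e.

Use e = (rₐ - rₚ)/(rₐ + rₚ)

e = (rₐ − rₚ) / (rₐ + rₚ).
e = (2.729e+11 − 8.318e+10) / (2.729e+11 + 8.318e+10) = 1.8972e+11 / 3.5608e+11 ≈ 0.5328.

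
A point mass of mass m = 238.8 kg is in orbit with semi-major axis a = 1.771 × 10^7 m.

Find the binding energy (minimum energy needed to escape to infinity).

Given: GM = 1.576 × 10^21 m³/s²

Total orbital energy is E = −GMm/(2a); binding energy is E_bind = −E = GMm/(2a).
E_bind = 1.576e+21 · 238.8 / (2 · 1.771e+07) J ≈ 1.063e+16 J = 10.63 PJ.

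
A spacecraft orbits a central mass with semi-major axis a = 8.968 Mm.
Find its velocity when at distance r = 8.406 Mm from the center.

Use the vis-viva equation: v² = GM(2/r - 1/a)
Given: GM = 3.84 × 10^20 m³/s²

Convert to SI: a = 8.968 Mm = 8.968e+06 m; r = 8.406 Mm = 8.406e+06 m.
Vis-viva: v = √(GM · (2/r − 1/a)).
2/r − 1/a = 2/8.406e+06 − 1/8.968e+06 = 1.26418e-07 m⁻¹.
v = √(3.84e+20 · 1.26418e-07) m/s ≈ 6.967e+06 m/s = 6967 km/s.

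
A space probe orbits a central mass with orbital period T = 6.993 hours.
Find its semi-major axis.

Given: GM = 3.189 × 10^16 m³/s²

Convert to SI: T = 6.993 hours = 25174.8 s.
Invert Kepler's third law: a = (GM · T² / (4π²))^(1/3).
Substituting T = 25174.8 s and GM = 3.189e+16 m³/s²:
a = (3.189e+16 · (25174.8)² / (4π²))^(1/3) m
a ≈ 8e+07 m = 80 Mm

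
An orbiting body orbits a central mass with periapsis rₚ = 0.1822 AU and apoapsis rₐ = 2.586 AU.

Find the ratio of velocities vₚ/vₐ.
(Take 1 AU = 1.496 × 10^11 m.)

Convert to SI: rₚ = 0.1822 AU = 2.72571e+10 m; rₐ = 2.586 AU = 3.86866e+11 m.
Conservation of angular momentum gives rₚvₚ = rₐvₐ, so vₚ/vₐ = rₐ/rₚ.
vₚ/vₐ = 3.86866e+11 / 2.72571e+10 ≈ 14.19.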